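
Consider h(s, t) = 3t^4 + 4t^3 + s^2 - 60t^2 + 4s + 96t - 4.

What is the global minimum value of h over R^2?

-840

h(s,t) separates as P(s) + Q(t) − 4, so its minimum is min P + min Q − 4.
P'(s) = 2s + 4 vanishes at s ∈ {-2}; Q'(t) = 12(t - 2)(t - 1)(t + 4) vanishes at t ∈ {-4, 1, 2}.
Local minima of P (where P''>0): P(-2)=-4. Local minima of Q: Q(-4)=-832, Q(2)=32.
So the global minimum of h is P(-2) + Q(-4) − 4 = -4 − 832 − 4 = -840, attained at (-2, -4).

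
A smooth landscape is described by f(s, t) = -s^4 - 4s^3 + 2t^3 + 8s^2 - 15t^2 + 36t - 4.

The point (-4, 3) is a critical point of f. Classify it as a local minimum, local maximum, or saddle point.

saddle point

The mixed partial ∂²f/∂s∂t is 0, so the Hessian at any point is diag(f_ss, f_tt) = diag(4(-3s^2 - 6s + 4), 6(2t - 5)).
At (-4, 3): H = diag(-80, 6).
The eigenvalues have opposite signs, so H is indefinite: a saddle point.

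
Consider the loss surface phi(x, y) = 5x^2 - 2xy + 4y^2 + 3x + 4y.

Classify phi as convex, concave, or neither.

phi is quadratic, so its Hessian is the constant matrix H = [[10, -2], [-2, 8]].
det(H) = 76, tr(H) = 18.
det(H) > 0 and tr(H) > 0, so H is positive definite everywhere: convex.

convex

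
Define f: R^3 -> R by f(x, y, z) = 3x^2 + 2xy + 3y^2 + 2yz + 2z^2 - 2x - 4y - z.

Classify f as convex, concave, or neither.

f is quadratic, so its Hessian is the constant matrix H = [[6, 2, 0], [2, 6, 2], [0, 2, 4]].
Leading principal minors: 6, 32, 104.
All positive ⇒ H ≻ 0 ⇒ convex.

convex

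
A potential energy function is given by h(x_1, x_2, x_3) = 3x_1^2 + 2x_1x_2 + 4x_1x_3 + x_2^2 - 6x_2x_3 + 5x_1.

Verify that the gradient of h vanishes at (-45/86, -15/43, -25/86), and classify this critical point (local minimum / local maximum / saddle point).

saddle point

∇h = (6x_1 + 2x_2 + 4x_3 + 5, 2x_1 + 2x_2 - 6x_3, 4x_1 - 6x_2); substituting (-45/86, -15/43, -25/86) gives ∇h = (0, 0, 0), so (-45/86, -15/43, -25/86) is indeed a critical point.
The Hessian is constant: H = [[6, 2, 4], [2, 2, -6], [4, -6, 0]].
Leading principal minors: Δ₁ = 6, Δ₂ = 8, Δ₃ = -344.
The minors fit neither the all-positive nor the alternating-sign pattern, so H is indefinite: a saddle point.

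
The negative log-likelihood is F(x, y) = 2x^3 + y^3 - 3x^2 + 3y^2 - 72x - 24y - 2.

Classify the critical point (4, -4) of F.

The mixed partial ∂²F/∂x∂y is 0, so the Hessian at any point is diag(F_xx, F_yy) = diag(6(2x - 1), 6(y + 1)).
At (4, -4): H = diag(42, -18).
The eigenvalues have opposite signs, so H is indefinite: a saddle point.

saddle point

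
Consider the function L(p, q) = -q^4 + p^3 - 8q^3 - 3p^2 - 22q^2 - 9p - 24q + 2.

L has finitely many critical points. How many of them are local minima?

L separates as a function of p plus a function of q, so ∇L=0 decouples.
∂L/∂p = 3(p - 3)(p + 1) = 0 at p ∈ {-1, 3}; ∂L/∂q = -4(q + 1)(q + 2)(q + 3) = 0 at q ∈ {-3, -2, -1}.
The Hessian is diagonal: diag(L_pp, L_qq). Second derivatives: L_pp(-1)=-12, L_pp(3)=12; L_qq(-3)=-8, L_qq(-2)=4, L_qq(-1)=-8.
Local minima occur where both diagonal entries positive: (3, -2). Count: 1.

1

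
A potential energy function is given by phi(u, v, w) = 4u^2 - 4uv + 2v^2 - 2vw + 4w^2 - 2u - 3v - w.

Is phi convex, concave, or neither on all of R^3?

convex

phi is quadratic, so its Hessian is the constant matrix H = [[8, -4, 0], [-4, 4, -2], [0, -2, 8]].
Leading principal minors: 8, 16, 96.
All positive ⇒ H ≻ 0 ⇒ convex.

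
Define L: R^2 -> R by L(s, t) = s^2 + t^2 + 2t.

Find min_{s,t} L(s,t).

L(s,t) separates as P(s) + Q(t), so its minimum is min P + min Q.
P'(s) = 2s vanishes at s ∈ {0}; Q'(t) = 2(t + 1) vanishes at t ∈ {-1}.
Local minima of P (where P''>0): P(0)=0. Local minima of Q: Q(-1)=-1.
So the global minimum of L is P(0) + Q(-1) = 0 − 1 = -1, attained at (0, -1).

-1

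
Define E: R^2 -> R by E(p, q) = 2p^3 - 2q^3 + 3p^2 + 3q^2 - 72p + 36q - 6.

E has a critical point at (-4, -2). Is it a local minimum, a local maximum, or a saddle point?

saddle point

The mixed partial ∂²E/∂p∂q is 0, so the Hessian at any point is diag(E_pp, E_qq) = diag(6(2p + 1), 6(-2q + 1)).
At (-4, -2): H = diag(-42, 30).
The eigenvalues have opposite signs, so H is indefinite: a saddle point.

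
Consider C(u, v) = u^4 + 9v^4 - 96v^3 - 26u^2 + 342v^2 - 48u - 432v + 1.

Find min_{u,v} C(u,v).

-528

C(u,v) separates as P(u) + Q(v) + 1, so its minimum is min P + min Q + 1.
P'(u) = 4(u - 4)(u + 1)(u + 3) vanishes at u ∈ {-3, -1, 4}; Q'(v) = 36(v - 4)(v - 3)(v - 1) vanishes at v ∈ {1, 3, 4}.
Local minima of P (where P''>0): P(-3)=-9, P(4)=-352. Local minima of Q: Q(1)=-177, Q(4)=-96.
So the global minimum of C is P(4) + Q(1) + 1 = -352 − 177 + 1 = -528, attained at (4, 1).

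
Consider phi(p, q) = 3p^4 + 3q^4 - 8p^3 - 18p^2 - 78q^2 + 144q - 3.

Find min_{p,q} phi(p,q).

-1194

phi(p,q) separates as A(p) + B(q) − 3, so its minimum is min A + min B − 3.
A'(p) = 12p(p - 3)(p + 1) vanishes at p ∈ {-1, 0, 3}; B'(q) = 12(q - 3)(q - 1)(q + 4) vanishes at q ∈ {-4, 1, 3}.
Local minima of A (where A''>0): A(-1)=-7, A(3)=-135. Local minima of B: B(-4)=-1056, B(3)=-27.
So the global minimum of phi is A(3) + B(-4) − 3 = -135 − 1056 − 3 = -1194, attained at (3, -4).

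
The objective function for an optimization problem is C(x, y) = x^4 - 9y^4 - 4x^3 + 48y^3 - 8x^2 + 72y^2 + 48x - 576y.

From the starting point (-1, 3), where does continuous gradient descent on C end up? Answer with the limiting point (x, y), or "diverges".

C is separable, so gradient descent decouples: x follows -∂C/∂x, y follows -∂C/∂y.
∂C/∂x = 4(x - 3)(x - 2)(x + 2); at x=-1 this is 48, so x decreases.
∂C/∂y = -36(y - 4)(y - 2)(y + 2); at y=3 this is 180, so y decreases.
x converges to its nearest critical value -2 (a local min of the x-part); y converges to 2. The iterate converges to (-2, 2).

(-2, 2)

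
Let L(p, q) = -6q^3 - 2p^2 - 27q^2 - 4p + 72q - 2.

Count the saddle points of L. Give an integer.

1

L separates as a function of p plus a function of q, so ∇L=0 decouples.
∂L/∂p = -4(p + 1) = 0 at p ∈ {-1}; ∂L/∂q = -18(q - 1)(q + 4) = 0 at q ∈ {-4, 1}.
The Hessian is diagonal: diag(L_pp, L_qq). Second derivatives: L_pp(-1)=-4; L_qq(-4)=90, L_qq(1)=-90.
Saddle points occur where the two diagonal entries have opposite signs: (-1, -4). Count: 1.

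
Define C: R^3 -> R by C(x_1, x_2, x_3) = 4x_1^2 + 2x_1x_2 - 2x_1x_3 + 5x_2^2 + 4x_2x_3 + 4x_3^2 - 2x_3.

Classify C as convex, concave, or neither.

convex

C is quadratic, so its Hessian is the constant matrix H = [[8, 2, -2], [2, 10, 4], [-2, 4, 8]].
Leading principal minors: 8, 76, 408.
All positive ⇒ H ≻ 0 ⇒ convex.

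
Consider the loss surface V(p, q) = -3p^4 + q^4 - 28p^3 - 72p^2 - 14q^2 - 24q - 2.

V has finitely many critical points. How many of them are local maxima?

V separates as a function of p plus a function of q, so ∇V=0 decouples.
∂V/∂p = -12p(p + 3)(p + 4) = 0 at p ∈ {-4, -3, 0}; ∂V/∂q = 4(q - 3)(q + 1)(q + 2) = 0 at q ∈ {-2, -1, 3}.
The Hessian is diagonal: diag(V_pp, V_qq). Second derivatives: V_pp(-4)=-48, V_pp(-3)=36, V_pp(0)=-144; V_qq(-2)=20, V_qq(-1)=-16, V_qq(3)=80.
Local maxima occur where both diagonal entries negative: (-4, -1), (0, -1). Count: 2.

2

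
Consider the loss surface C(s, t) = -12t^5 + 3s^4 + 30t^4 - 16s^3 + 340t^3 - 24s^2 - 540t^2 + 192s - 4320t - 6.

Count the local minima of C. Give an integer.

C separates as a function of s plus a function of t, so ∇C=0 decouples.
∂C/∂s = 12(s - 4)(s - 2)(s + 2) = 0 at s ∈ {-2, 2, 4}; ∂C/∂t = -60(t - 4)(t - 3)(t + 2)(t + 3) = 0 at t ∈ {-3, -2, 3, 4}.
The Hessian is diagonal: diag(C_ss, C_tt). Second derivatives: C_ss(-2)=288, C_ss(2)=-96, C_ss(4)=144; C_tt(-3)=2520, C_tt(-2)=-1800, C_tt(3)=1800, C_tt(4)=-2520.
Local minima occur where both diagonal entries positive: (-2, -3), (-2, 3), (4, -3), (4, 3). Count: 4.

4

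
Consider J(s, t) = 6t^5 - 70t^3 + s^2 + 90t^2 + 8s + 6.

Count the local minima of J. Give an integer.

J separates as a function of s plus a function of t, so ∇J=0 decouples.
∂J/∂s = 2(s + 4) = 0 at s ∈ {-4}; ∂J/∂t = 30t(t - 2)(t - 1)(t + 3) = 0 at t ∈ {-3, 0, 1, 2}.
The Hessian is diagonal: diag(J_ss, J_tt). Second derivatives: J_ss(-4)=2; J_tt(-3)=-1800, J_tt(0)=180, J_tt(1)=-120, J_tt(2)=300.
Local minima occur where both diagonal entries positive: (-4, 0), (-4, 2). Count: 2.

2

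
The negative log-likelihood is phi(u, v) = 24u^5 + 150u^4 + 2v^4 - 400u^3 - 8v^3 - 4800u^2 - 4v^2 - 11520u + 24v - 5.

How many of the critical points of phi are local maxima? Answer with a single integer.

2

phi separates as a function of u plus a function of v, so ∇phi=0 decouples.
∂phi/∂u = 120(u - 4)(u + 2)(u + 3)(u + 4) = 0 at u ∈ {-4, -3, -2, 4}; ∂phi/∂v = 8(v - 3)(v - 1)(v + 1) = 0 at v ∈ {-1, 1, 3}.
The Hessian is diagonal: diag(phi_uu, phi_vv). Second derivatives: phi_uu(-4)=-1920, phi_uu(-3)=840, phi_uu(-2)=-1440, phi_uu(4)=40320; phi_vv(-1)=64, phi_vv(1)=-32, phi_vv(3)=64.
Local maxima occur where both diagonal entries negative: (-4, 1), (-2, 1). Count: 2.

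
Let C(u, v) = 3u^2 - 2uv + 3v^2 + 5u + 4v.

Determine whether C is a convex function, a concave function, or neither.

convex

C is quadratic, so its Hessian is the constant matrix H = [[6, -2], [-2, 6]].
det(H) = 32, tr(H) = 12.
det(H) > 0 and tr(H) > 0, so H is positive definite everywhere: convex.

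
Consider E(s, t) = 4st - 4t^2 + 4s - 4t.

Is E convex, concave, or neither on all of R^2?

E is quadratic, so its Hessian is the constant matrix H = [[0, 4], [4, -8]].
det(H) = -16, tr(H) = -8.
det(H) < 0, so H is indefinite: neither convex nor concave.

neither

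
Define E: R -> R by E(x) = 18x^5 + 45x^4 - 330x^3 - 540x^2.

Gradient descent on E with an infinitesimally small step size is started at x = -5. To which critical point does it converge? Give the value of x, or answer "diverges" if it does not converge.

diverges

E'(x) = 90x(x - 3)(x + 1)(x + 4), so E'(-5) = 14400.
Gradient descent moves in the -E' direction, i.e. x is decreasing.
There is no critical point below x=-5, and E' keeps the same sign, so the iterate runs off to −∞.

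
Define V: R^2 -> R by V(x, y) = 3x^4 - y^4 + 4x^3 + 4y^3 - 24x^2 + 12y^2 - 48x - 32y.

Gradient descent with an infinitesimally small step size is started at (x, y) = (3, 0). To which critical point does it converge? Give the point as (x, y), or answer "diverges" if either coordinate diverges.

(2, 1)

V is separable, so gradient descent decouples: x follows -∂V/∂x, y follows -∂V/∂y.
∂V/∂x = 12(x - 2)(x + 1)(x + 2); at x=3 this is 240, so x decreases.
∂V/∂y = -4(y - 4)(y - 1)(y + 2); at y=0 this is -32, so y increases.
x converges to its nearest critical value 2 (a local min of the x-part); y converges to 1. The iterate converges to (2, 1).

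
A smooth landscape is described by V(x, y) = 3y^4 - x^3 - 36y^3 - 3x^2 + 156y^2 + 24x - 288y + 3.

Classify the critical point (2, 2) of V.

saddle point

The mixed partial ∂²V/∂x∂y is 0, so the Hessian at any point is diag(V_xx, V_yy) = diag(-6(x + 1), 12(3y^2 - 18y + 26)).
At (2, 2): H = diag(-18, 24).
The eigenvalues have opposite signs, so H is indefinite: a saddle point.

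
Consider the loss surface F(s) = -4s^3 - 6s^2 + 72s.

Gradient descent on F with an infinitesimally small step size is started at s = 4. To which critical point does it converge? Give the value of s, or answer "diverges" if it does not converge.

F'(s) = -12(s - 2)(s + 3), so F'(4) = -168.
Gradient descent moves in the -F' direction, i.e. s is increasing.
There is no critical point above s=4, and F' keeps the same sign, so the iterate runs off to +∞.

diverges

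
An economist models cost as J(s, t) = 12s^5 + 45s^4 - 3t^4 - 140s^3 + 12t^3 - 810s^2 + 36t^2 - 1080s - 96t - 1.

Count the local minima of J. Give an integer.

2

J separates as a function of s plus a function of t, so ∇J=0 decouples.
∂J/∂s = 60(s - 3)(s + 1)(s + 2)(s + 3) = 0 at s ∈ {-3, -2, -1, 3}; ∂J/∂t = -12(t - 4)(t - 1)(t + 2) = 0 at t ∈ {-2, 1, 4}.
The Hessian is diagonal: diag(J_ss, J_tt). Second derivatives: J_ss(-3)=-720, J_ss(-2)=300, J_ss(-1)=-480, J_ss(3)=7200; J_tt(-2)=-216, J_tt(1)=108, J_tt(4)=-216.
Local minima occur where both diagonal entries positive: (-2, 1), (3, 1). Count: 2.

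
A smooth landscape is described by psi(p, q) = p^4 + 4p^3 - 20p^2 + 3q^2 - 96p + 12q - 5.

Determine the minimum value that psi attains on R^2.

-296

psi(p,q) separates as A(p) + B(q) − 5, so its minimum is min A + min B − 5.
A'(p) = 4(p - 3)(p + 2)(p + 4) vanishes at p ∈ {-4, -2, 3}; B'(q) = 6q + 12 vanishes at q ∈ {-2}.
Local minima of A (where A''>0): A(-4)=64, A(3)=-279. Local minima of B: B(-2)=-12.
So the global minimum of psi is A(3) + B(-2) − 5 = -279 − 12 − 5 = -296, attained at (3, -2).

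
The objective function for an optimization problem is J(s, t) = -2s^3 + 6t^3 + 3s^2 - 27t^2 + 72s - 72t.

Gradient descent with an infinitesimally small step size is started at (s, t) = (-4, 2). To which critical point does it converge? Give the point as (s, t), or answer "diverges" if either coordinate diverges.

(-3, 4)

J is separable, so gradient descent decouples: s follows -∂J/∂s, t follows -∂J/∂t.
∂J/∂s = -6(s - 4)(s + 3); at s=-4 this is -48, so s increases.
∂J/∂t = 18(t - 4)(t + 1); at t=2 this is -108, so t increases.
s converges to its nearest critical value -3 (a local min of the s-part); t converges to 4. The iterate converges to (-3, 4).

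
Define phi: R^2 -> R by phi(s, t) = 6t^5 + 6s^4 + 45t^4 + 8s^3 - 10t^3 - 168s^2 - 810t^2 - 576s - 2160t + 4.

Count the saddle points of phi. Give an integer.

6

phi separates as a function of s plus a function of t, so ∇phi=0 decouples.
∂phi/∂s = 24(s - 4)(s + 2)(s + 3) = 0 at s ∈ {-3, -2, 4}; ∂phi/∂t = 30(t - 3)(t + 2)(t + 3)(t + 4) = 0 at t ∈ {-4, -3, -2, 3}.
The Hessian is diagonal: diag(phi_ss, phi_tt). Second derivatives: phi_ss(-3)=168, phi_ss(-2)=-144, phi_ss(4)=1008; phi_tt(-4)=-420, phi_tt(-3)=180, phi_tt(-2)=-300, phi_tt(3)=6300.
Saddle points occur where the two diagonal entries have opposite signs: (-3, -4), (-3, -2), (-2, -3), (-2, 3), (4, -4), (4, -2). Count: 6.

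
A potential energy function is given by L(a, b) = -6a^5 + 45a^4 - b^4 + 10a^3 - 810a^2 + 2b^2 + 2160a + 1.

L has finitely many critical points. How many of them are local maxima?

4

L separates as a function of a plus a function of b, so ∇L=0 decouples.
∂L/∂a = -30(a - 4)(a - 3)(a - 2)(a + 3) = 0 at a ∈ {-3, 2, 3, 4}; ∂L/∂b = -4b(b - 1)(b + 1) = 0 at b ∈ {-1, 0, 1}.
The Hessian is diagonal: diag(L_aa, L_bb). Second derivatives: L_aa(-3)=6300, L_aa(2)=-300, L_aa(3)=180, L_aa(4)=-420; L_bb(-1)=-8, L_bb(0)=4, L_bb(1)=-8.
Local maxima occur where both diagonal entries negative: (2, -1), (2, 1), (4, -1), (4, 1). Count: 4.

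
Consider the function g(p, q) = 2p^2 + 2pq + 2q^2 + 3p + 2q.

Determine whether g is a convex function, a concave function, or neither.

g is quadratic, so its Hessian is the constant matrix H = [[4, 2], [2, 4]].
det(H) = 12, tr(H) = 8.
det(H) > 0 and tr(H) > 0, so H is positive definite everywhere: convex.

convex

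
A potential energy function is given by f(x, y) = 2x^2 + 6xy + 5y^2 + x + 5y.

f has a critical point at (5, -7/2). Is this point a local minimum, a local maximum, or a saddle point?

local minimum

The Hessian of f is constant: H = [[4, 6], [6, 10]].
det(H) = 4·10 − 6² = 4.
det(H) > 0 and tr(H) = 14 > 0, so H is positive definite and the point is a local minimum.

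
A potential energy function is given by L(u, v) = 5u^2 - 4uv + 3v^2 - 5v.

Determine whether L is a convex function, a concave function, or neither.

convex

L is quadratic, so its Hessian is the constant matrix H = [[10, -4], [-4, 6]].
det(H) = 44, tr(H) = 16.
det(H) > 0 and tr(H) > 0, so H is positive definite everywhere: convex.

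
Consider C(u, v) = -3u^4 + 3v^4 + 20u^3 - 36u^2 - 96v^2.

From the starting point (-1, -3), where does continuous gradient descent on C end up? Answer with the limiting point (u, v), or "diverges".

C is separable, so gradient descent decouples: u follows -∂C/∂u, v follows -∂C/∂v.
∂C/∂u = -12u(u - 3)(u - 2); at u=-1 this is 144, so u decreases.
∂C/∂v = 12v(v - 4)(v + 4); at v=-3 this is 252, so v decreases.
The u-coordinate has no critical point in that direction and runs off to infinity.

diverges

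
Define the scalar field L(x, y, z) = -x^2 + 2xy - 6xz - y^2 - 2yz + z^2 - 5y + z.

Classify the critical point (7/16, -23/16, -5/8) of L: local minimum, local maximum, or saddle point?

The Hessian is constant: H = [[-2, 2, -6], [2, -2, -2], [-6, -2, 2]].
Leading principal minors: Δ₁ = -2, Δ₂ = 0, Δ₃ = 128.
The minors fit neither the all-positive nor the alternating-sign pattern, so H is indefinite: a saddle point.

saddle point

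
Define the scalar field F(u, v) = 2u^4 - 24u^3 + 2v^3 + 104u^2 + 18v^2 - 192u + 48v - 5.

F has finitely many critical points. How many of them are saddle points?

F separates as a function of u plus a function of v, so ∇F=0 decouples.
∂F/∂u = 8(u - 4)(u - 3)(u - 2) = 0 at u ∈ {2, 3, 4}; ∂F/∂v = 6(v + 2)(v + 4) = 0 at v ∈ {-4, -2}.
The Hessian is diagonal: diag(F_uu, F_vv). Second derivatives: F_uu(2)=16, F_uu(3)=-8, F_uu(4)=16; F_vv(-4)=-12, F_vv(-2)=12.
Saddle points occur where the two diagonal entries have opposite signs: (2, -4), (3, -2), (4, -4). Count: 3.

3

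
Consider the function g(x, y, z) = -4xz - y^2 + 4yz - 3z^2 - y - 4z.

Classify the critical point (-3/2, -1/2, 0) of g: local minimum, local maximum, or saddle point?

saddle point

The Hessian is constant: H = [[0, 0, -4], [0, -2, 4], [-4, 4, -6]].
Leading principal minors: Δ₁ = 0, Δ₂ = 0, Δ₃ = 32.
The minors fit neither the all-positive nor the alternating-sign pattern, so H is indefinite: a saddle point.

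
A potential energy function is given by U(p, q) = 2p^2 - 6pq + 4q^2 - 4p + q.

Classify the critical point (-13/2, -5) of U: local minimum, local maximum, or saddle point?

The Hessian of U is constant: H = [[4, -6], [-6, 8]].
det(H) = 4·8 − (-6)² = -4.
Since det(H) < 0, H is indefinite and the critical point is a saddle point.

saddle point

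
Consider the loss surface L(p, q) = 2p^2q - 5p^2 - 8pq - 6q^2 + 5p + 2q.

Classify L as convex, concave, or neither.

neither

The term 2p^2q is cubic, so the Hessian is not constant.
∂²L/∂p² = 4q - 10, which takes both signs as q varies (negative for sufficiently negative q). A diagonal entry of the Hessian changing sign means the Hessian is neither positive- nor negative-semidefinite on all of R^2.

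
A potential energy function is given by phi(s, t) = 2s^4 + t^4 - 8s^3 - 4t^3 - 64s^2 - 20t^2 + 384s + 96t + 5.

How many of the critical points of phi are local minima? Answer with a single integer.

phi separates as a function of s plus a function of t, so ∇phi=0 decouples.
∂phi/∂s = 8(s - 4)(s - 3)(s + 4) = 0 at s ∈ {-4, 3, 4}; ∂phi/∂t = 4(t - 4)(t - 2)(t + 3) = 0 at t ∈ {-3, 2, 4}.
The Hessian is diagonal: diag(phi_ss, phi_tt). Second derivatives: phi_ss(-4)=448, phi_ss(3)=-56, phi_ss(4)=64; phi_tt(-3)=140, phi_tt(2)=-40, phi_tt(4)=56.
Local minima occur where both diagonal entries positive: (-4, -3), (-4, 4), (4, -3), (4, 4). Count: 4.

4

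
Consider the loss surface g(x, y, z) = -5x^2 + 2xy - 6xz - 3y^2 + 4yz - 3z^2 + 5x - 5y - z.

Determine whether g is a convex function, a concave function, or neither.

concave

g is quadratic, so its Hessian is the constant matrix H = [[-10, 2, -6], [2, -6, 4], [-6, 4, -6]].
Leading principal minors: -10, 56, -56.
Signs alternate −, +, − ⇒ H ≺ 0 ⇒ concave.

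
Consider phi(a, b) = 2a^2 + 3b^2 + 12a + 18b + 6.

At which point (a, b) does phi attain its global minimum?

(-3, -3)

phi(a,b) separates as P(a) + Q(b) + 6, so its minimum is min P + min Q + 6.
P'(a) = 4a + 12 vanishes at a ∈ {-3}; Q'(b) = 6b + 18 vanishes at b ∈ {-3}.
Local minima of P (where P''>0): P(-3)=-18. Local minima of Q: Q(-3)=-27.
So the global minimum of phi is P(-3) + Q(-3) + 6 = -18 − 27 + 6 = -39, attained at (-3, -3).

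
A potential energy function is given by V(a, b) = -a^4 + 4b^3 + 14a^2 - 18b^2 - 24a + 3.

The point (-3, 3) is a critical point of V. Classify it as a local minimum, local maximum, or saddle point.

The mixed partial ∂²V/∂a∂b is 0, so the Hessian at any point is diag(V_aa, V_bb) = diag(4(-3a^2 + 7), 12(2b - 3)).
At (-3, 3): H = diag(-80, 36).
The eigenvalues have opposite signs, so H is indefinite: a saddle point.

saddle point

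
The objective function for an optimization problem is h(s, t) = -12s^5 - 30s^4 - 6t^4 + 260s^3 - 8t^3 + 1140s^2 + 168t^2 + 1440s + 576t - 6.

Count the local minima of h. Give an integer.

2

h separates as a function of s plus a function of t, so ∇h=0 decouples.
∂h/∂s = -60(s - 4)(s + 1)(s + 2)(s + 3) = 0 at s ∈ {-3, -2, -1, 4}; ∂h/∂t = -24(t - 4)(t + 2)(t + 3) = 0 at t ∈ {-3, -2, 4}.
The Hessian is diagonal: diag(h_ss, h_tt). Second derivatives: h_ss(-3)=840, h_ss(-2)=-360, h_ss(-1)=600, h_ss(4)=-12600; h_tt(-3)=-168, h_tt(-2)=144, h_tt(4)=-1008.
Local minima occur where both diagonal entries positive: (-3, -2), (-1, -2). Count: 2.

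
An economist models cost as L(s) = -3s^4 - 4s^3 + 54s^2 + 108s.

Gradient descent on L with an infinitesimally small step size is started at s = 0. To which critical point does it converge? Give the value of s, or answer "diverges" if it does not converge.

-1

L'(s) = -12(s - 3)(s + 1)(s + 3), so L'(0) = 108.
Gradient descent moves in the -L' direction, i.e. s is decreasing.
The nearest critical point in that direction is s = -1, where L'' = 96 > 0 (a local minimum). The iterate converges there.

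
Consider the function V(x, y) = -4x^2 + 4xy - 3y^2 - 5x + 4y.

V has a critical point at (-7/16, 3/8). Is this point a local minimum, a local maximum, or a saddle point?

The Hessian of V is constant: H = [[-8, 4], [4, -6]].
det(H) = (-8)·(-6) − 4² = 32.
det(H) > 0 and tr(H) = -14 < 0, so H is negative definite and the point is a local maximum.

local maximum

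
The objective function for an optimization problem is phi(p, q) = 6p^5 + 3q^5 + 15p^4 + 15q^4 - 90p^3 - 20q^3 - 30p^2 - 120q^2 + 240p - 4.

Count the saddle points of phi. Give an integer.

8

phi separates as a function of p plus a function of q, so ∇phi=0 decouples.
∂phi/∂p = 30(p - 2)(p - 1)(p + 1)(p + 4) = 0 at p ∈ {-4, -1, 1, 2}; ∂phi/∂q = 15q(q - 2)(q + 2)(q + 4) = 0 at q ∈ {-4, -2, 0, 2}.
The Hessian is diagonal: diag(phi_pp, phi_qq). Second derivatives: phi_pp(-4)=-2700, phi_pp(-1)=540, phi_pp(1)=-300, phi_pp(2)=540; phi_qq(-4)=-720, phi_qq(-2)=240, phi_qq(0)=-240, phi_qq(2)=720.
Saddle points occur where the two diagonal entries have opposite signs: (-4, -2), (-4, 2), (-1, -4), (-1, 0), (1, -2), (1, 2), (2, -4), (2, 0). Count: 8.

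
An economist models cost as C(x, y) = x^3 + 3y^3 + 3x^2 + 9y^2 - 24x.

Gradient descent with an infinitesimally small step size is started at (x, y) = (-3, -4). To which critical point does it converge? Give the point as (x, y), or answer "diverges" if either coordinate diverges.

C is separable, so gradient descent decouples: x follows -∂C/∂x, y follows -∂C/∂y.
∂C/∂x = 3(x - 2)(x + 4); at x=-3 this is -15, so x increases.
∂C/∂y = 9y(y + 2); at y=-4 this is 72, so y decreases.
The y-coordinate has no critical point in that direction and runs off to infinity.

diverges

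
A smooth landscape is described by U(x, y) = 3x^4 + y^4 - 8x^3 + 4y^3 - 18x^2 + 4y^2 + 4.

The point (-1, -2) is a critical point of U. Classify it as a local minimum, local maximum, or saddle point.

local minimum

The mixed partial ∂²U/∂x∂y is 0, so the Hessian at any point is diag(U_xx, U_yy) = diag(12(3x^2 - 4x - 3), 4(3y^2 + 6y + 2)).
At (-1, -2): H = diag(48, 8).
Both eigenvalues are positive, so H is positive definite: a local minimum.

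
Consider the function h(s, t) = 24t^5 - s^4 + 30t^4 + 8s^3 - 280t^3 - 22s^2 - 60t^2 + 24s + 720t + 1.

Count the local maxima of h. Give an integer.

h separates as a function of s plus a function of t, so ∇h=0 decouples.
∂h/∂s = -4(s - 3)(s - 2)(s - 1) = 0 at s ∈ {1, 2, 3}; ∂h/∂t = 120(t - 2)(t - 1)(t + 1)(t + 3) = 0 at t ∈ {-3, -1, 1, 2}.
The Hessian is diagonal: diag(h_ss, h_tt). Second derivatives: h_ss(1)=-8, h_ss(2)=4, h_ss(3)=-8; h_tt(-3)=-4800, h_tt(-1)=1440, h_tt(1)=-960, h_tt(2)=1800.
Local maxima occur where both diagonal entries negative: (1, -3), (1, 1), (3, -3), (3, 1). Count: 4.

4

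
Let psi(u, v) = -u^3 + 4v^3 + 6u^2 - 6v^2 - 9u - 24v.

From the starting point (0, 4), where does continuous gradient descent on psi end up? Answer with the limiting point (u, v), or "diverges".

(1, 2)

psi is separable, so gradient descent decouples: u follows -∂psi/∂u, v follows -∂psi/∂v.
∂psi/∂u = -3(u - 3)(u - 1); at u=0 this is -9, so u increases.
∂psi/∂v = 12(v - 2)(v + 1); at v=4 this is 120, so v decreases.
u converges to its nearest critical value 1 (a local min of the u-part); v converges to 2. The iterate converges to (1, 2).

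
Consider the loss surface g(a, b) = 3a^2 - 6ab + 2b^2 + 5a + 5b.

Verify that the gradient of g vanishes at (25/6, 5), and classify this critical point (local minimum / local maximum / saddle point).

∇g = (6a - 6b + 5, -6a + 4b + 5); substituting (25/6, 5) gives ∇g = (0, 0), so (25/6, 5) is indeed a critical point.
The Hessian of g is constant: H = [[6, -6], [-6, 4]].
det(H) = 6·4 − (-6)² = -12.
Since det(H) < 0, H is indefinite and the critical point is a saddle point.

saddle point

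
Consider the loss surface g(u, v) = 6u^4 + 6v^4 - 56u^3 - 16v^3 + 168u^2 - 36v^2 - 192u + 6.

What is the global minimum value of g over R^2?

-392

g(u,v) separates as P(u) + Q(v) + 6, so its minimum is min P + min Q + 6.
P'(u) = 24(u - 4)(u - 2)(u - 1) vanishes at u ∈ {1, 2, 4}; Q'(v) = 24v(v - 3)(v + 1) vanishes at v ∈ {-1, 0, 3}.
Local minima of P (where P''>0): P(1)=-74, P(4)=-128. Local minima of Q: Q(-1)=-14, Q(3)=-270.
So the global minimum of g is P(4) + Q(3) + 6 = -128 − 270 + 6 = -392, attained at (4, 3).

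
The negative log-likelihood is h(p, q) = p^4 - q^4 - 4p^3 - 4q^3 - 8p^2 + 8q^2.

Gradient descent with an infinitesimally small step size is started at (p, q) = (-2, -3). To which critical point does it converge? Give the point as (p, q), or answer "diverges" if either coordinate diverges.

(-1, 0)

h is separable, so gradient descent decouples: p follows -∂h/∂p, q follows -∂h/∂q.
∂h/∂p = 4p(p - 4)(p + 1); at p=-2 this is -48, so p increases.
∂h/∂q = -4q(q - 1)(q + 4); at q=-3 this is -48, so q increases.
p converges to its nearest critical value -1 (a local min of the p-part); q converges to 0. The iterate converges to (-1, 0).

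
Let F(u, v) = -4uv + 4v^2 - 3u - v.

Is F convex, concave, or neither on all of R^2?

neither

F is quadratic, so its Hessian is the constant matrix H = [[0, -4], [-4, 8]].
det(H) = -16, tr(H) = 8.
det(H) < 0, so H is indefinite: neither convex nor concave.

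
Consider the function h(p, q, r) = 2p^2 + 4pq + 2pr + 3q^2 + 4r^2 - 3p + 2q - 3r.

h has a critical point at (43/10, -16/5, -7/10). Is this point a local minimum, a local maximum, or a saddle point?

local minimum

The Hessian is constant: H = [[4, 4, 2], [4, 6, 0], [2, 0, 8]].
Leading principal minors: Δ₁ = 4, Δ₂ = 8, Δ₃ = 40.
All leading minors are positive, so H is positive definite: a local minimum.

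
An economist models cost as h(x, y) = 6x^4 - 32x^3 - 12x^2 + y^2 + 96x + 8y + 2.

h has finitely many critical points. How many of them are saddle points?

h separates as a function of x plus a function of y, so ∇h=0 decouples.
∂h/∂x = 24(x - 4)(x - 1)(x + 1) = 0 at x ∈ {-1, 1, 4}; ∂h/∂y = 2(y + 4) = 0 at y ∈ {-4}.
The Hessian is diagonal: diag(h_xx, h_yy). Second derivatives: h_xx(-1)=240, h_xx(1)=-144, h_xx(4)=360; h_yy(-4)=2.
Saddle points occur where the two diagonal entries have opposite signs: (1, -4). Count: 1.

1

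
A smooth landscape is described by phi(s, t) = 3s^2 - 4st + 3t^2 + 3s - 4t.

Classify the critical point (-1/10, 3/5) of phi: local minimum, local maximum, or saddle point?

local minimum

The Hessian of phi is constant: H = [[6, -4], [-4, 6]].
det(H) = 6·6 − (-4)² = 20.
det(H) > 0 and tr(H) = 12 > 0, so H is positive definite and the point is a local minimum.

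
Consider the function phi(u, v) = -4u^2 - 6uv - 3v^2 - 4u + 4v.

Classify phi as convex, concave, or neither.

phi is quadratic, so its Hessian is the constant matrix H = [[-8, -6], [-6, -6]].
det(H) = 12, tr(H) = -14.
det(H) > 0 and tr(H) < 0, so H is negative definite everywhere: concave.

concave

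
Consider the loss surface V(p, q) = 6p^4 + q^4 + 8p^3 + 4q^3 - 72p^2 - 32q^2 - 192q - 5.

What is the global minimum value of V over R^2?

V(p,q) separates as A(p) + B(q) − 5, so its minimum is min A + min B − 5.
A'(p) = 24p(p - 2)(p + 3) vanishes at p ∈ {-3, 0, 2}; B'(q) = 4(q - 4)(q + 3)(q + 4) vanishes at q ∈ {-4, -3, 4}.
Local minima of A (where A''>0): A(-3)=-378, A(2)=-128. Local minima of B: B(-4)=256, B(4)=-768.
So the global minimum of V is A(-3) + B(4) − 5 = -378 − 768 − 5 = -1151, attained at (-3, 4).

-1151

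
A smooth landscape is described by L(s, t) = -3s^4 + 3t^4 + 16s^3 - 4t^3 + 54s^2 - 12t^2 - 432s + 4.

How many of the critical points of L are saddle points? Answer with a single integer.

5

L separates as a function of s plus a function of t, so ∇L=0 decouples.
∂L/∂s = -12(s - 4)(s - 3)(s + 3) = 0 at s ∈ {-3, 3, 4}; ∂L/∂t = 12t(t - 2)(t + 1) = 0 at t ∈ {-1, 0, 2}.
The Hessian is diagonal: diag(L_ss, L_tt). Second derivatives: L_ss(-3)=-504, L_ss(3)=72, L_ss(4)=-84; L_tt(-1)=36, L_tt(0)=-24, L_tt(2)=72.
Saddle points occur where the two diagonal entries have opposite signs: (-3, -1), (-3, 2), (3, 0), (4, -1), (4, 2). Count: 5.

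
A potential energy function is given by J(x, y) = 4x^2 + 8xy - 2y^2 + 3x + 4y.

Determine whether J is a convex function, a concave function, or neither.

neither

J is quadratic, so its Hessian is the constant matrix H = [[8, 8], [8, -4]].
det(H) = -96, tr(H) = 4.
det(H) < 0, so H is indefinite: neither convex nor concave.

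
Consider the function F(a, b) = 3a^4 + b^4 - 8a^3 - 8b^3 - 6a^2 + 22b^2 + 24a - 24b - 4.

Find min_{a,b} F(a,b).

F(a,b) separates as P(a) + Q(b) − 4, so its minimum is min P + min Q − 4.
P'(a) = 12(a - 2)(a - 1)(a + 1) vanishes at a ∈ {-1, 1, 2}; Q'(b) = 4(b - 3)(b - 2)(b - 1) vanishes at b ∈ {1, 2, 3}.
Local minima of P (where P''>0): P(-1)=-19, P(2)=8. Local minima of Q: Q(1)=-9, Q(3)=-9.
So the global minimum of F is P(-1) + Q(1) − 4 = -19 − 9 − 4 = -32, attained at (-1, 1).

-32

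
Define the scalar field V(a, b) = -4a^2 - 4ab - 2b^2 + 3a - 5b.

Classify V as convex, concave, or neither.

concave

V is quadratic, so its Hessian is the constant matrix H = [[-8, -4], [-4, -4]].
det(H) = 16, tr(H) = -12.
det(H) > 0 and tr(H) < 0, so H is negative definite everywhere: concave.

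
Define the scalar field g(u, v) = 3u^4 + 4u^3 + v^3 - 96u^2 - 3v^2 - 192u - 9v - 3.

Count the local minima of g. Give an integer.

2

g separates as a function of u plus a function of v, so ∇g=0 decouples.
∂g/∂u = 12(u - 4)(u + 1)(u + 4) = 0 at u ∈ {-4, -1, 4}; ∂g/∂v = 3(v - 3)(v + 1) = 0 at v ∈ {-1, 3}.
The Hessian is diagonal: diag(g_uu, g_vv). Second derivatives: g_uu(-4)=288, g_uu(-1)=-180, g_uu(4)=480; g_vv(-1)=-12, g_vv(3)=12.
Local minima occur where both diagonal entries positive: (-4, 3), (4, 3). Count: 2.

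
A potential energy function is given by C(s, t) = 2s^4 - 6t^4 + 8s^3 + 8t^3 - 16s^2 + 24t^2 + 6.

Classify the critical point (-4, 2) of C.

saddle point

The mixed partial ∂²C/∂s∂t is 0, so the Hessian at any point is diag(C_ss, C_tt) = diag(8(3s^2 + 6s - 4), 24(-3t^2 + 2t + 2)).
At (-4, 2): H = diag(160, -144).
The eigenvalues have opposite signs, so H is indefinite: a saddle point.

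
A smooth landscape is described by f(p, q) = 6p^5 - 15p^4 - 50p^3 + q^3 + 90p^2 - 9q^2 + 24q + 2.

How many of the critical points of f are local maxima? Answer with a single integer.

f separates as a function of p plus a function of q, so ∇f=0 decouples.
∂f/∂p = 30p(p - 3)(p - 1)(p + 2) = 0 at p ∈ {-2, 0, 1, 3}; ∂f/∂q = 3(q - 4)(q - 2) = 0 at q ∈ {2, 4}.
The Hessian is diagonal: diag(f_pp, f_qq). Second derivatives: f_pp(-2)=-900, f_pp(0)=180, f_pp(1)=-180, f_pp(3)=900; f_qq(2)=-6, f_qq(4)=6.
Local maxima occur where both diagonal entries negative: (-2, 2), (1, 2). Count: 2.

2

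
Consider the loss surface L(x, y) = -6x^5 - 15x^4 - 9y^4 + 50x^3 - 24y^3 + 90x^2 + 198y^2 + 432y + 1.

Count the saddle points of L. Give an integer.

6

L separates as a function of x plus a function of y, so ∇L=0 decouples.
∂L/∂x = -30x(x - 2)(x + 1)(x + 3) = 0 at x ∈ {-3, -1, 0, 2}; ∂L/∂y = -36(y - 3)(y + 1)(y + 4) = 0 at y ∈ {-4, -1, 3}.
The Hessian is diagonal: diag(L_xx, L_yy). Second derivatives: L_xx(-3)=900, L_xx(-1)=-180, L_xx(0)=180, L_xx(2)=-900; L_yy(-4)=-756, L_yy(-1)=432, L_yy(3)=-1008.
Saddle points occur where the two diagonal entries have opposite signs: (-3, -4), (-3, 3), (-1, -1), (0, -4), (0, 3), (2, -1). Count: 6.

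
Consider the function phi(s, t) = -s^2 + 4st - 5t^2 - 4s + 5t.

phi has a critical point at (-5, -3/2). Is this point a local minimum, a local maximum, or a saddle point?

The Hessian of phi is constant: H = [[-2, 4], [4, -10]].
det(H) = (-2)·(-10) − 4² = 4.
det(H) > 0 and tr(H) = -12 < 0, so H is negative definite and the point is a local maximum.

local maximum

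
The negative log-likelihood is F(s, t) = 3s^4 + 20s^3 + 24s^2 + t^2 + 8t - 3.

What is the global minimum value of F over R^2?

F(s,t) separates as P(s) + Q(t) − 3, so its minimum is min P + min Q − 3.
P'(s) = 12s(s + 1)(s + 4) vanishes at s ∈ {-4, -1, 0}; Q'(t) = 2(t + 4) vanishes at t ∈ {-4}.
Local minima of P (where P''>0): P(-4)=-128, P(0)=0. Local minima of Q: Q(-4)=-16.
So the global minimum of F is P(-4) + Q(-4) − 3 = -128 − 16 − 3 = -147, attained at (-4, -4).

-147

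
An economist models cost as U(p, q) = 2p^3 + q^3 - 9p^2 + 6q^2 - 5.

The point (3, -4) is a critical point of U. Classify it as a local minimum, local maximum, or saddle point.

saddle point

The mixed partial ∂²U/∂p∂q is 0, so the Hessian at any point is diag(U_pp, U_qq) = diag(6(2p - 3), 6(q + 2)).
At (3, -4): H = diag(18, -12).
The eigenvalues have opposite signs, so H is indefinite: a saddle point.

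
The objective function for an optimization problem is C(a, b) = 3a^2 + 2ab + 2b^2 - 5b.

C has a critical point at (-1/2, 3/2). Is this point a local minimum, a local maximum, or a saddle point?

local minimum

The Hessian of C is constant: H = [[6, 2], [2, 4]].
det(H) = 6·4 − 2² = 20.
det(H) > 0 and tr(H) = 10 > 0, so H is positive definite and the point is a local minimum.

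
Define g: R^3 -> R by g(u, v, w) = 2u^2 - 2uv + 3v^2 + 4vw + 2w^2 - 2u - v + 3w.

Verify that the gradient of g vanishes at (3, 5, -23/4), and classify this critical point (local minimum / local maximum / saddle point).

local minimum

∇g = (4u - 2v - 2, -2u + 6v + 4w - 1, 4v + 4w + 3); substituting (3, 5, -23/4) gives ∇g = (0, 0, 0), so (3, 5, -23/4) is indeed a critical point.
The Hessian is constant: H = [[4, -2, 0], [-2, 6, 4], [0, 4, 4]].
Leading principal minors: Δ₁ = 4, Δ₂ = 20, Δ₃ = 16.
All leading minors are positive, so H is positive definite: a local minimum.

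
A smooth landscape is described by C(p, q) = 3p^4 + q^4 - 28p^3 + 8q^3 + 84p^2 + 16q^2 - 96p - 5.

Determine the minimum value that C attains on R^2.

C(p,q) separates as A(p) + B(q) − 5, so its minimum is min A + min B − 5.
A'(p) = 12(p - 4)(p - 2)(p - 1) vanishes at p ∈ {1, 2, 4}; B'(q) = 4q(q + 2)(q + 4) vanishes at q ∈ {-4, -2, 0}.
Local minima of A (where A''>0): A(1)=-37, A(4)=-64. Local minima of B: B(-4)=0, B(0)=0.
So the global minimum of C is A(4) + B(-4) − 5 = -64 + 0 − 5 = -69, attained at (4, -4).

-69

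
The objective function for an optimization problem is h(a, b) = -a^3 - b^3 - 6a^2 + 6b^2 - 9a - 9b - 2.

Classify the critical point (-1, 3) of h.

local maximum

The mixed partial ∂²h/∂a∂b is 0, so the Hessian at any point is diag(h_aa, h_bb) = diag(-6(a + 2), 6(-b + 2)).
At (-1, 3): H = diag(-6, -6).
Both eigenvalues are negative, so H is negative definite: a local maximum.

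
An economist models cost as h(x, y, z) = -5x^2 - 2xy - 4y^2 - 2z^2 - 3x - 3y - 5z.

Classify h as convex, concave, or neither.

concave

h is quadratic, so its Hessian is the constant matrix H = [[-10, -2, 0], [-2, -8, 0], [0, 0, -4]].
Leading principal minors: -10, 76, -304.
Signs alternate −, +, − ⇒ H ≺ 0 ⇒ concave.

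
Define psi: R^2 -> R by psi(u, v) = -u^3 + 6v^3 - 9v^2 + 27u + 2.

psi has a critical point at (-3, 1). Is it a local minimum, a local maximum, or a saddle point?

local minimum

The mixed partial ∂²psi/∂u∂v is 0, so the Hessian at any point is diag(psi_uu, psi_vv) = diag(-6u, 18(2v - 1)).
At (-3, 1): H = diag(18, 18).
Both eigenvalues are positive, so H is positive definite: a local minimum.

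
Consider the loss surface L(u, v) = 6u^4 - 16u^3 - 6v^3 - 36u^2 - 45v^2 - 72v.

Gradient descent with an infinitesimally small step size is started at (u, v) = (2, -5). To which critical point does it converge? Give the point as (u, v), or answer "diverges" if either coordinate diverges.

L is separable, so gradient descent decouples: u follows -∂L/∂u, v follows -∂L/∂v.
∂L/∂u = 24u(u - 3)(u + 1); at u=2 this is -144, so u increases.
∂L/∂v = -18(v + 1)(v + 4); at v=-5 this is -72, so v increases.
u converges to its nearest critical value 3 (a local min of the u-part); v converges to -4. The iterate converges to (3, -4).

(3, -4)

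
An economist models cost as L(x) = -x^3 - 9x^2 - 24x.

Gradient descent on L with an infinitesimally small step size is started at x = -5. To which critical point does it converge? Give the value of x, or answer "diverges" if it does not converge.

L'(x) = -3(x + 2)(x + 4), so L'(-5) = -9.
Gradient descent moves in the -L' direction, i.e. x is increasing.
The nearest critical point in that direction is x = -4, where L'' = 6 > 0 (a local minimum). The iterate converges there.

-4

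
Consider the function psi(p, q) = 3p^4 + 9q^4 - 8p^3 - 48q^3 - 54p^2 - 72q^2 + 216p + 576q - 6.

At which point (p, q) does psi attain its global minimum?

psi(p,q) separates as A(p) + B(q) − 6, so its minimum is min A + min B − 6.
A'(p) = 12(p - 3)(p - 2)(p + 3) vanishes at p ∈ {-3, 2, 3}; B'(q) = 36(q - 4)(q - 2)(q + 2) vanishes at q ∈ {-2, 2, 4}.
Local minima of A (where A''>0): A(-3)=-675, A(3)=189. Local minima of B: B(-2)=-912, B(4)=384.
So the global minimum of psi is A(-3) + B(-2) − 6 = -675 − 912 − 6 = -1593, attained at (-3, -2).

(-3, -2)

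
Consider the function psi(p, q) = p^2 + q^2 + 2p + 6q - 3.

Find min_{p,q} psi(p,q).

psi(p,q) separates as A(p) + B(q) − 3, so its minimum is min A + min B − 3.
A'(p) = 2p + 2 vanishes at p ∈ {-1}; B'(q) = 2q + 6 vanishes at q ∈ {-3}.
Local minima of A (where A''>0): A(-1)=-1. Local minima of B: B(-3)=-9.
So the global minimum of psi is A(-1) + B(-3) − 3 = -1 − 9 − 3 = -13, attained at (-1, -3).

-13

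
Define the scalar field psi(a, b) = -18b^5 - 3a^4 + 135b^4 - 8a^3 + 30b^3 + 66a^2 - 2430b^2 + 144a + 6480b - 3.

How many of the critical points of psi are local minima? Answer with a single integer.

psi separates as a function of a plus a function of b, so ∇psi=0 decouples.
∂psi/∂a = -12(a - 3)(a + 1)(a + 4) = 0 at a ∈ {-4, -1, 3}; ∂psi/∂b = -90(b - 4)(b - 3)(b - 2)(b + 3) = 0 at b ∈ {-3, 2, 3, 4}.
The Hessian is diagonal: diag(psi_aa, psi_bb). Second derivatives: psi_aa(-4)=-252, psi_aa(-1)=144, psi_aa(3)=-336; psi_bb(-3)=18900, psi_bb(2)=-900, psi_bb(3)=540, psi_bb(4)=-1260.
Local minima occur where both diagonal entries positive: (-1, -3), (-1, 3). Count: 2.

2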